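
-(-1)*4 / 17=4 / 17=0.24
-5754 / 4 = -2877 / 2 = -1438.50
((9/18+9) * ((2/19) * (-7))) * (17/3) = -119/3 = -39.67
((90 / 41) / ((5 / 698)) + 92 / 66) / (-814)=-208249 / 550671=-0.38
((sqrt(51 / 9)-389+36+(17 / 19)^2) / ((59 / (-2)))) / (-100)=-63572 / 532475+sqrt(51) / 8850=-0.12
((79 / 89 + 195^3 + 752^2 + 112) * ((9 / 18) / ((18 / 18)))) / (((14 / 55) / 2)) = 2790321985 / 89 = 31351932.42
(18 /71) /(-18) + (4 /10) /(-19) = -237 /6745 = -0.04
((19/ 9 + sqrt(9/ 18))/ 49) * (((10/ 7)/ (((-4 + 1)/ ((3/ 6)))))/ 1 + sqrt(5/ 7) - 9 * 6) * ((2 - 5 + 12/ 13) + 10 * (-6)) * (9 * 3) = 5147.02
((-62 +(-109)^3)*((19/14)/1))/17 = -3515247/34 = -103389.62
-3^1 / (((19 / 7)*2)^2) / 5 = -147 / 7220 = -0.02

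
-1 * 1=-1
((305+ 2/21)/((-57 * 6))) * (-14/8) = 6407/4104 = 1.56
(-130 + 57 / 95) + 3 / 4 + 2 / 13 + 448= 83071 / 260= 319.50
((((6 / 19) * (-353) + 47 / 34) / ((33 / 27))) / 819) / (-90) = 0.00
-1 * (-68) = 68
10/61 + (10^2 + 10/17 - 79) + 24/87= 662449/30073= 22.03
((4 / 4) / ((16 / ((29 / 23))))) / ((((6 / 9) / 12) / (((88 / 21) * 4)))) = 3828 / 161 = 23.78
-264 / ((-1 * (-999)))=-88 / 333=-0.26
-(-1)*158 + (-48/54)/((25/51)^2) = 96438/625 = 154.30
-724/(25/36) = -26064/25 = -1042.56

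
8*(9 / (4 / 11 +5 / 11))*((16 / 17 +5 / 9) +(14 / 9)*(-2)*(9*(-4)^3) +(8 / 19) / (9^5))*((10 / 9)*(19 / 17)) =30102206667280 / 153586449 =195995.20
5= 5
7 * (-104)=-728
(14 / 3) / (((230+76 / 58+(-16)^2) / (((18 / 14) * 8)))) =348 / 3533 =0.10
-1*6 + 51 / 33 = -49 / 11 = -4.45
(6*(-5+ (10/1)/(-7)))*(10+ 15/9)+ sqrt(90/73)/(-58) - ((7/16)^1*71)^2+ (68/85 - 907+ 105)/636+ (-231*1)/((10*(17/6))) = -985564207/691968 - 3*sqrt(730)/4234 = -1424.31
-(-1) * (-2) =-2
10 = 10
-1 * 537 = -537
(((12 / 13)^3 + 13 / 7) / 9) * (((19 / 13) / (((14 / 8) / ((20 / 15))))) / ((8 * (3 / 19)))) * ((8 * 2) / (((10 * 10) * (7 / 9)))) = 117417416 / 2204195175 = 0.05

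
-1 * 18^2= -324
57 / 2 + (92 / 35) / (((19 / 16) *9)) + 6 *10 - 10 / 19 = 88.22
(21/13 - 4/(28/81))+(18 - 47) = -3545/91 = -38.96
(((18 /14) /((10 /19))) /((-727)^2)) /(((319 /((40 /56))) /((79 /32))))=13509 /528731955136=0.00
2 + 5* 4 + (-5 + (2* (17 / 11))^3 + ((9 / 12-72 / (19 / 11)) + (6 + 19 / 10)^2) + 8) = 48052556 / 632225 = 76.01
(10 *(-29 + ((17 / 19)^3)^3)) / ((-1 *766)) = 46196776795470 / 123589388249357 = 0.37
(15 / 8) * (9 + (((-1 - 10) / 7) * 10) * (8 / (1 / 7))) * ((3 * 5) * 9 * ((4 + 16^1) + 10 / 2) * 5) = -220471875 / 8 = -27558984.38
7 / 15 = 0.47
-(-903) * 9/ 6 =2709/ 2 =1354.50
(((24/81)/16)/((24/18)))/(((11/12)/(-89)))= -1.35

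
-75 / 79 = -0.95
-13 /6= -2.17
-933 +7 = -926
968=968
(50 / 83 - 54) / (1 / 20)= -1067.95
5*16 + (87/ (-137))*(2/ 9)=32822/ 411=79.86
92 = 92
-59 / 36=-1.64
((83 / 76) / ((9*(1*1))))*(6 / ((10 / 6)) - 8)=-913 / 1710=-0.53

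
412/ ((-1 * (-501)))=412/ 501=0.82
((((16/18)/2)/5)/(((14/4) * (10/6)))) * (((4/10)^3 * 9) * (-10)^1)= -384/4375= -0.09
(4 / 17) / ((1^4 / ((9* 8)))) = 288 / 17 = 16.94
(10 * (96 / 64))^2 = 225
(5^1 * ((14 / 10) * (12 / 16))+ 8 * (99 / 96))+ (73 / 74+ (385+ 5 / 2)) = 29747 / 74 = 401.99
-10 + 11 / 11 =-9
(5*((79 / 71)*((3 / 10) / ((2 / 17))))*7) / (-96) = -9401 / 9088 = -1.03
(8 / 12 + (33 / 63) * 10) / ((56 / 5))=155 / 294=0.53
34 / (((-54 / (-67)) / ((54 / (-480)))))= -1139 / 240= -4.75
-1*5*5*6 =-150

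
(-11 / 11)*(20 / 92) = -5 / 23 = -0.22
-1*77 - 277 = -354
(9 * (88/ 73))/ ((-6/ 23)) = -3036/ 73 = -41.59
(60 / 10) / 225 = 2 / 75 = 0.03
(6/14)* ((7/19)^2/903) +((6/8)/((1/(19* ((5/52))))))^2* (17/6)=7144935353/1343174144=5.32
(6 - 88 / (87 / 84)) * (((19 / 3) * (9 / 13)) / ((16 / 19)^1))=-1240035 / 3016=-411.15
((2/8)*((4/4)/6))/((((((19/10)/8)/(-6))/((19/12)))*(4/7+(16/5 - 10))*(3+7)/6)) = 35/218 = 0.16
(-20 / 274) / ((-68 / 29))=145 / 4658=0.03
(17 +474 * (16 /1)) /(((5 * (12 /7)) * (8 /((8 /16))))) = 53207 /960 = 55.42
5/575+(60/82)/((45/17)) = 0.29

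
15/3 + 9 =14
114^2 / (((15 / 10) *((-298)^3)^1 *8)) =-1083 / 26463592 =-0.00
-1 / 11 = -0.09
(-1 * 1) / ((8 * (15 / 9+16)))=-3 / 424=-0.01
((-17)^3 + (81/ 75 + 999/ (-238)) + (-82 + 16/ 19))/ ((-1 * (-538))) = -9.29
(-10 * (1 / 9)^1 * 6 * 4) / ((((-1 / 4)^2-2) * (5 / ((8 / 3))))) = 2048 / 279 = 7.34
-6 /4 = -3 /2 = -1.50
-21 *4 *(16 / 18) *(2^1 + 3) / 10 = -112 / 3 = -37.33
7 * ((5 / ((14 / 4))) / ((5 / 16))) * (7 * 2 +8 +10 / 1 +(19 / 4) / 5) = 5272 / 5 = 1054.40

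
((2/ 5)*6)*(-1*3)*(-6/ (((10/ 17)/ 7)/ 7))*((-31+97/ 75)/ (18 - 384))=11135544/ 38125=292.08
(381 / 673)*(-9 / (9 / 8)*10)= -30480 / 673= -45.29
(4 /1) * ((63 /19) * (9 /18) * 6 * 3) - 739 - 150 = -14623 /19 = -769.63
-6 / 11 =-0.55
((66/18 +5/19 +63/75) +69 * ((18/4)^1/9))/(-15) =-111919/42750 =-2.62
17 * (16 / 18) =136 / 9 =15.11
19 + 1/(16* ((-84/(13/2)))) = 51059/2688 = 19.00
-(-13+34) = -21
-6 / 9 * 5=-10 / 3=-3.33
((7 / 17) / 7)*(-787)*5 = -231.47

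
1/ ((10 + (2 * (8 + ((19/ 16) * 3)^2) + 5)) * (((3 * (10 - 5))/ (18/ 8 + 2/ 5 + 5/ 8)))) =2096/ 541275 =0.00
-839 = -839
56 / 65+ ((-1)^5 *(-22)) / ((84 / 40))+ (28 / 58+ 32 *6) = 203.82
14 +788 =802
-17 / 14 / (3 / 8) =-68 / 21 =-3.24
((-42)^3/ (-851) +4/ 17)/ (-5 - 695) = -12629/ 101269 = -0.12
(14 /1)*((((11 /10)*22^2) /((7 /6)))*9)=57499.20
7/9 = 0.78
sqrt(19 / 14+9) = sqrt(2030) / 14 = 3.22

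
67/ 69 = 0.97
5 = 5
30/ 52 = 15/ 26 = 0.58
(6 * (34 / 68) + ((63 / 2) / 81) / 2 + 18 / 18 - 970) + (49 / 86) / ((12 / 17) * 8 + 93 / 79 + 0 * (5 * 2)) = -4567034843 / 4729140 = -965.72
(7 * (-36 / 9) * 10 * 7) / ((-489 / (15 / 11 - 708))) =-5078360 / 1793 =-2832.33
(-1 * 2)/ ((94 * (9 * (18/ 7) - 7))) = -7/ 5311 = -0.00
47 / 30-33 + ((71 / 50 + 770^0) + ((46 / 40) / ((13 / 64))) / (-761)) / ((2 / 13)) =-3596111 / 228300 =-15.75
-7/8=-0.88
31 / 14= 2.21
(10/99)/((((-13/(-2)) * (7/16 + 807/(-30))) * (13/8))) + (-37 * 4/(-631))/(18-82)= -1439751299/357595544592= -0.00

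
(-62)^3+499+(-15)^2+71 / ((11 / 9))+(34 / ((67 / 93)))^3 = -438136300007 / 3308393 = -132431.76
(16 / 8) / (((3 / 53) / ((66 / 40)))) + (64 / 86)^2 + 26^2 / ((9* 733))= 7191400819 / 121978530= 58.96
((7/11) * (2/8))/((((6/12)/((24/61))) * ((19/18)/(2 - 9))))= -10584/12749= -0.83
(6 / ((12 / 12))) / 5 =6 / 5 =1.20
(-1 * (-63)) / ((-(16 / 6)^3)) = -1701 / 512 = -3.32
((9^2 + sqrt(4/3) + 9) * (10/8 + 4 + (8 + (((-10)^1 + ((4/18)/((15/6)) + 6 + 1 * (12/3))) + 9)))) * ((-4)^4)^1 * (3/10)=257344 * sqrt(3)/225 + 772032/5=156387.44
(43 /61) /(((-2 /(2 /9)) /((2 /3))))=-0.05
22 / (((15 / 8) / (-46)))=-8096 / 15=-539.73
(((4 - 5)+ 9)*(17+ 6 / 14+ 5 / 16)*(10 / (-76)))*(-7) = 130.72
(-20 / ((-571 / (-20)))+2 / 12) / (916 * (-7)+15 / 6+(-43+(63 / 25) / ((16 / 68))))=91450 / 1103478627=0.00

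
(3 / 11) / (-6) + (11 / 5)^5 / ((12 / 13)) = 23011543 / 412500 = 55.79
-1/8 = -0.12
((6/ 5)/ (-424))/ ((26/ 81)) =-0.01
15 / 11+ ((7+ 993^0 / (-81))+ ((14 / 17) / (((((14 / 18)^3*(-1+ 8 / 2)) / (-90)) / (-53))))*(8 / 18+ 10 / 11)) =2801971673 / 742203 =3775.21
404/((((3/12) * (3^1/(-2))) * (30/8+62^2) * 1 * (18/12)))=-25856/138519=-0.19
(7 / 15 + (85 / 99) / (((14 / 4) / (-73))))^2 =3652147489 / 12006225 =304.19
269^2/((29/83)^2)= 498494929/841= 592740.70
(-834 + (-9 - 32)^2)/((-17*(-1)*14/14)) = 49.82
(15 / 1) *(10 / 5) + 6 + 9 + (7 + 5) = 57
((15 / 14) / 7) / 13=15 / 1274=0.01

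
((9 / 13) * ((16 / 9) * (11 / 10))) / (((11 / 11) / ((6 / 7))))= 528 / 455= 1.16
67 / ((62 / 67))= 4489 / 62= 72.40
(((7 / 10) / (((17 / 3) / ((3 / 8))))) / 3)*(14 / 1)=147 / 680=0.22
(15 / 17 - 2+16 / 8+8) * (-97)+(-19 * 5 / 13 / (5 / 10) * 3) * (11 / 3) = -225941 / 221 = -1022.36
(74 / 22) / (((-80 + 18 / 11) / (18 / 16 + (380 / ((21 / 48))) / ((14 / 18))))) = -16213437 / 337904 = -47.98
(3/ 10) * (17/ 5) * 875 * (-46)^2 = 1888530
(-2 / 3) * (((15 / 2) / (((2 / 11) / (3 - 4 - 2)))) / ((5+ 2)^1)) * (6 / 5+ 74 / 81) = 4708 / 189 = 24.91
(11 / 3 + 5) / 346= 13 / 519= 0.03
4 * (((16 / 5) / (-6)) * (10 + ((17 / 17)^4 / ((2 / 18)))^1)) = -40.53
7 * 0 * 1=0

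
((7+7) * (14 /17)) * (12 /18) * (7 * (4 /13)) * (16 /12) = 43904 /1989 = 22.07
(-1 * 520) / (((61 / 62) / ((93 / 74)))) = -1499160 / 2257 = -664.23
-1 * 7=-7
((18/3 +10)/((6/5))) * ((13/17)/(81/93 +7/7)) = 8060/1479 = 5.45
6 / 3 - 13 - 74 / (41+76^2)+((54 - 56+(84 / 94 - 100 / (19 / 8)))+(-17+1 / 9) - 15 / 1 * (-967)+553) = 233551791383 / 15583743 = 14986.89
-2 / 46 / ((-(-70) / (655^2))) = -266.48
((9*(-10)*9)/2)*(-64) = 25920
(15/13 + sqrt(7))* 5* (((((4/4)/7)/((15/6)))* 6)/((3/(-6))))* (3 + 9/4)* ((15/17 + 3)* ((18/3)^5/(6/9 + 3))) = -2519424* sqrt(7)/17 - 37791360/221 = -563105.71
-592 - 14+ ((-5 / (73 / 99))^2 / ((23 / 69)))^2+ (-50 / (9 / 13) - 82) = 4668716535703 / 255584169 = 18266.85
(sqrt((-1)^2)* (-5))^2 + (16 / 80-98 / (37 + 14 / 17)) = 72688 / 3215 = 22.61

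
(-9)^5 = -59049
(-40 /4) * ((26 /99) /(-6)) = 0.44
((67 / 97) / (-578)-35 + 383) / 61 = 19510901 / 3420026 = 5.70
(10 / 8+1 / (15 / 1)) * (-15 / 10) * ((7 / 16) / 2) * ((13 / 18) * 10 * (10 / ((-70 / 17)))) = 17459 / 2304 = 7.58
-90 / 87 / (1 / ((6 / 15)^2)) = -24 / 145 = -0.17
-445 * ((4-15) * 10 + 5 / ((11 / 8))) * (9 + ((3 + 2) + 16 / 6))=8677500 / 11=788863.64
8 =8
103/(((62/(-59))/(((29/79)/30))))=-176233/146940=-1.20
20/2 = 10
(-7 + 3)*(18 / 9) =-8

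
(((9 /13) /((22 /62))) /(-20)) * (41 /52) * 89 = -1018071 /148720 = -6.85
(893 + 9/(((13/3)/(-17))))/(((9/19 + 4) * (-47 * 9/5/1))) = -211850/93483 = -2.27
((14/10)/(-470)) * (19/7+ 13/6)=-0.01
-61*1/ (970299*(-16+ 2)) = 61/ 13584186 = 0.00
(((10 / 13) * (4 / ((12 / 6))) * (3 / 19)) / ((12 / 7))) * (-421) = -14735 / 247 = -59.66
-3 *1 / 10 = -3 / 10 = -0.30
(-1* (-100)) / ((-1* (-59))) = 100 / 59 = 1.69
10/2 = 5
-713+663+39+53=42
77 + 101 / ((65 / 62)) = 11267 / 65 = 173.34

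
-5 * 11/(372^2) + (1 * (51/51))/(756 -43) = 3199/3182832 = 0.00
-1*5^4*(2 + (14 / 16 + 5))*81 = -3189375 / 8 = -398671.88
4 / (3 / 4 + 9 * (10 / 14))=112 / 201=0.56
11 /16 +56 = 907 /16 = 56.69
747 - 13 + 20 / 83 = 60942 / 83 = 734.24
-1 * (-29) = 29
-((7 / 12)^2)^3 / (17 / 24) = -117649 / 2115072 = -0.06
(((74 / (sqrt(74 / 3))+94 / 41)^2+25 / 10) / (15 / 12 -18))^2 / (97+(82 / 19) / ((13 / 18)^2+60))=3.26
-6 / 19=-0.32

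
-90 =-90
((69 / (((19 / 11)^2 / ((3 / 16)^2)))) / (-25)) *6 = -225423 / 1155200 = -0.20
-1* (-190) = 190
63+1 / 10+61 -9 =1151 / 10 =115.10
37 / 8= 4.62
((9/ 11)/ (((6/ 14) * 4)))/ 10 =21/ 440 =0.05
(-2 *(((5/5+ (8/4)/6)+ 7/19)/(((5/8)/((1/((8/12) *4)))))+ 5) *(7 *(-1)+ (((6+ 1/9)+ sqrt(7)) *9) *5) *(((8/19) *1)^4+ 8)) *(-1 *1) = 10776452544 *sqrt(7)/2476099+ 320898809088/12380495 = 37434.52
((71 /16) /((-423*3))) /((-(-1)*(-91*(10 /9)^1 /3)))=71 /684320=0.00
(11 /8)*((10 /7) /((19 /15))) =825 /532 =1.55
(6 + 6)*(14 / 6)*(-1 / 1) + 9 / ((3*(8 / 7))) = -25.38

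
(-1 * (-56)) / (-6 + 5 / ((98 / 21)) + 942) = 784 / 13119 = 0.06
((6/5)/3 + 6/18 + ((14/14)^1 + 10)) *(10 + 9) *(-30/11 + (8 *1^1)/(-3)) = -54112/45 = -1202.49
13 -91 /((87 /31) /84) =-78611 /29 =-2710.72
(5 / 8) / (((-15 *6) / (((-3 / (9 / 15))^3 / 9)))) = 125 / 1296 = 0.10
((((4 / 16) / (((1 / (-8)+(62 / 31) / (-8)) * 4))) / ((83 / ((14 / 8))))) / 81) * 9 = -7 / 17928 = -0.00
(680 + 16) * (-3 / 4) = -522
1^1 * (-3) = -3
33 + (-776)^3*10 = -4672885727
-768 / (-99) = 256 / 33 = 7.76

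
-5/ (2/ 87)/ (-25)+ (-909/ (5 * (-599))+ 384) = 393.00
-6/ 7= -0.86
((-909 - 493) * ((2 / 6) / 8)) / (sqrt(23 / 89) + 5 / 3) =-311945 / 8072 + 2103 * sqrt(2047) / 8072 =-26.86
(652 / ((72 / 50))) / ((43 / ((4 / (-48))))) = -4075 / 4644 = -0.88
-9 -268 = -277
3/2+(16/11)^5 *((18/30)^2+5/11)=602629123/88578050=6.80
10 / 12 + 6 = 41 / 6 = 6.83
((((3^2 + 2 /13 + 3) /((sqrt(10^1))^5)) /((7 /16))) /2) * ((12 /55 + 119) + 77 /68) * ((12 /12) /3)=1.76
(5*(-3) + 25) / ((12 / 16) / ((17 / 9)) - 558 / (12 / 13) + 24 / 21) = -4760 / 287009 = -0.02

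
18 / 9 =2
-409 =-409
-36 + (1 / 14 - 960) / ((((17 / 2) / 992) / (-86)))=1146503684 / 119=9634484.74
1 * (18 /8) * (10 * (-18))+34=-371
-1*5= -5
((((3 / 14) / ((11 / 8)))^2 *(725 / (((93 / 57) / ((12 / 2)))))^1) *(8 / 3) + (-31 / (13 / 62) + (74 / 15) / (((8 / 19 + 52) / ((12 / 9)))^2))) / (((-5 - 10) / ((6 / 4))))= -248319925192894 / 99997458786225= -2.48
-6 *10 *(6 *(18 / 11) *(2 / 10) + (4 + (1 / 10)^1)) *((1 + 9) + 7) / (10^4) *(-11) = 34017 / 5000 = 6.80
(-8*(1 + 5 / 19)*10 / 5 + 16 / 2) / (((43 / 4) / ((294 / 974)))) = -136416 / 397879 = -0.34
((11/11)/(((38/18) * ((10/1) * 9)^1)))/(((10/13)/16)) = 0.11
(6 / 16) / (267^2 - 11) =3 / 570224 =0.00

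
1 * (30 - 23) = 7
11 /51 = 0.22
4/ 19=0.21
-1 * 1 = -1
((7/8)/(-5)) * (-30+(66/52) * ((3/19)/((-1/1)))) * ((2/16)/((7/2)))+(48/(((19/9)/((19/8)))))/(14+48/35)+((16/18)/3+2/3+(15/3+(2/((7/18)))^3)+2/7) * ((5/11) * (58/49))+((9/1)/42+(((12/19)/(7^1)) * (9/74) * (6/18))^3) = 156154748781318648198457/1940699236834502464320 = 80.46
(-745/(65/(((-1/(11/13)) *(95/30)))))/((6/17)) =48127/396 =121.53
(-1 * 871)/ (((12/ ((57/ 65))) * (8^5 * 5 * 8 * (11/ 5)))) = -1273/ 57671680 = -0.00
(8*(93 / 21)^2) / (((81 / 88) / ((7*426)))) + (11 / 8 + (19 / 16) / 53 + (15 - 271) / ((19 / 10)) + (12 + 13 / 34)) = 26307489615311 / 51767856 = 508181.94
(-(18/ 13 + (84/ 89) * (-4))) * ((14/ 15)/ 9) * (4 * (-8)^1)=-413056/ 52065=-7.93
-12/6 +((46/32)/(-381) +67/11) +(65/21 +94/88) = 8.25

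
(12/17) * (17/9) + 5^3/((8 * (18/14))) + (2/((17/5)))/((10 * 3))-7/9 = 1731/136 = 12.73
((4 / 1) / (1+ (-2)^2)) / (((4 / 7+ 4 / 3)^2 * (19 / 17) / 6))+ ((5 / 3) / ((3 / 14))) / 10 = 1.96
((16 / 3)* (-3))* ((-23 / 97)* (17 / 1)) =6256 / 97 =64.49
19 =19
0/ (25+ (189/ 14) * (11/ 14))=0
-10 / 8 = -5 / 4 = -1.25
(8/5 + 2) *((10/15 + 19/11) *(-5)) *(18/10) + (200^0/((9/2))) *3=-12688/165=-76.90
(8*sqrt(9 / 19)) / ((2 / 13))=156*sqrt(19) / 19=35.79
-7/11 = -0.64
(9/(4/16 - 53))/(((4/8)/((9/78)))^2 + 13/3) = -81/10972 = -0.01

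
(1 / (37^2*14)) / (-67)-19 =-24398319 / 1284122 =-19.00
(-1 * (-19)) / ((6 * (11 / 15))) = 95 / 22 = 4.32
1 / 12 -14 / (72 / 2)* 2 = -25 / 36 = -0.69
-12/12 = -1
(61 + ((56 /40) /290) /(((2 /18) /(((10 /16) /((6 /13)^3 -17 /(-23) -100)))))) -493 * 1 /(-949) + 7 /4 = 63.27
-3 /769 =-0.00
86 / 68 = 43 / 34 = 1.26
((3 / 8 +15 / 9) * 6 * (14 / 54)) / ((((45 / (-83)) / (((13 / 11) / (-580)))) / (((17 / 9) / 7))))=898807 / 279061200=0.00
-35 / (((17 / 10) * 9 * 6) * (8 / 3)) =-175 / 1224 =-0.14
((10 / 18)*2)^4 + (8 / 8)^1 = 16561 / 6561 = 2.52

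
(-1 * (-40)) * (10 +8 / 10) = 432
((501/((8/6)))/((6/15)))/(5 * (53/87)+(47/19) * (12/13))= 161489835/916184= 176.26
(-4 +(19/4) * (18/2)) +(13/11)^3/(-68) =38.73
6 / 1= 6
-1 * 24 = -24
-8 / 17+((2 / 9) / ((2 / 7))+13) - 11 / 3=1475 / 153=9.64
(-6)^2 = 36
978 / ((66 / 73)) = 11899 / 11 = 1081.73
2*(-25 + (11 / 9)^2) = -3808 / 81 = -47.01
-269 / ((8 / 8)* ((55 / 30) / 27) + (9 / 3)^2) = -43578 / 1469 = -29.67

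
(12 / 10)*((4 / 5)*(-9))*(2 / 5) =-3.46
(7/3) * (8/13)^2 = 448/507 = 0.88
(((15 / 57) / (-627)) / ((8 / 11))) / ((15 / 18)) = -0.00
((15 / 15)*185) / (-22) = -185 / 22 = -8.41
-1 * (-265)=265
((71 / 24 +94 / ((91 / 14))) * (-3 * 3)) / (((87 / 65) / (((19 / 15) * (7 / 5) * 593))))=-85730603 / 696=-123176.15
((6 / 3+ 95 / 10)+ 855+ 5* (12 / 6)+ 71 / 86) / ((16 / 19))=716775 / 688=1041.82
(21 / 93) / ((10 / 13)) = 91 / 310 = 0.29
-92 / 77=-1.19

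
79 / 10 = 7.90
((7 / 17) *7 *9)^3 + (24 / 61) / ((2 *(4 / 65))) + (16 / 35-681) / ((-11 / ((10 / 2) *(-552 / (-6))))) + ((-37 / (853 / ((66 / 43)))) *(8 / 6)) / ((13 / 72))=45918.75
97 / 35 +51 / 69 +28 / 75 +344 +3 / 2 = 349.38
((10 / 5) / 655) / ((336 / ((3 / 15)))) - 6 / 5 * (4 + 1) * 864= -2852236799 / 550200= -5184.00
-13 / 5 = -2.60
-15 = -15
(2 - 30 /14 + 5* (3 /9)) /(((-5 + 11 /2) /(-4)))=-256 /21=-12.19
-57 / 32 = -1.78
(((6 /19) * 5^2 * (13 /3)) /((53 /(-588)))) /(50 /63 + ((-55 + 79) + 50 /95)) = -6019650 /401581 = -14.99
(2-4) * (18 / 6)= -6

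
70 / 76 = 35 / 38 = 0.92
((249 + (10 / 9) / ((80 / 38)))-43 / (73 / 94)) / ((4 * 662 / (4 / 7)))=510247 / 12178152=0.04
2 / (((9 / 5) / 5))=5.56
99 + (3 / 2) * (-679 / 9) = -85 / 6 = -14.17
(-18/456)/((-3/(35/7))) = 5/76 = 0.07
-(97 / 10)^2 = -9409 / 100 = -94.09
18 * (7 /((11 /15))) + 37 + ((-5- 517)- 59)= -4094 /11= -372.18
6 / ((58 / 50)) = 150 / 29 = 5.17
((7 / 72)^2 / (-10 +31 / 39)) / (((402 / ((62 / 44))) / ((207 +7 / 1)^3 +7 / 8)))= -516073093991 / 14630381568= -35.27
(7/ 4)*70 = 245/ 2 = 122.50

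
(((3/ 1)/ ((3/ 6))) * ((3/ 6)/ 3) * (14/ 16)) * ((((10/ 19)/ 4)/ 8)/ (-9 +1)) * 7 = -245/ 19456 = -0.01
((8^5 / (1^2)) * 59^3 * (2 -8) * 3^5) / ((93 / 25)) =-81767787724800 / 31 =-2637670571767.74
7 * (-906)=-6342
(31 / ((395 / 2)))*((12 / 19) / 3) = 248 / 7505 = 0.03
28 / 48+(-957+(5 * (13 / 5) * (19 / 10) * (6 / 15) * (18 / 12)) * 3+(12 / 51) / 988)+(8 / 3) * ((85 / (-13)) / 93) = -106859574709 / 117152100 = -912.14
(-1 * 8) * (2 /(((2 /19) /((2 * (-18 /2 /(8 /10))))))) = 3420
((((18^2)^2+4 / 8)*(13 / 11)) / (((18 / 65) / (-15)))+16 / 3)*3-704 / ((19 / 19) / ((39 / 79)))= -70078215023 / 3476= -20160591.20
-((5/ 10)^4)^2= -1/ 256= -0.00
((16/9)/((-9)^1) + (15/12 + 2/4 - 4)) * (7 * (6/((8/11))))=-61061/432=-141.34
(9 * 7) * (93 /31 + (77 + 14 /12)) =10227 /2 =5113.50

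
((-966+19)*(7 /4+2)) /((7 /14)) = -14205 /2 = -7102.50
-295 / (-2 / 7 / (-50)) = -51625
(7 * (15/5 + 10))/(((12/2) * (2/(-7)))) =-637/12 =-53.08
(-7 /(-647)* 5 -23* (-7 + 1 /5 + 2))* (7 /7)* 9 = 3215871 /3235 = 994.09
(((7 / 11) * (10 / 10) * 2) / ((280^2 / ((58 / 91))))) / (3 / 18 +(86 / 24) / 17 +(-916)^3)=-1479 / 109862304767114900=-0.00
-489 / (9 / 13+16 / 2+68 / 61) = -49.86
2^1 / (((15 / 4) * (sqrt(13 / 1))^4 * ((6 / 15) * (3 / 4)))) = 16 / 1521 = 0.01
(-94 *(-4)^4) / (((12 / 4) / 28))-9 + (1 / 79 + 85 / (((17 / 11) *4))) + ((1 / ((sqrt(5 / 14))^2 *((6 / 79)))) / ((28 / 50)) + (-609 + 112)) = -71107501 / 316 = -225023.74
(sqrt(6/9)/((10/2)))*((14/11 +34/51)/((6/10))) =64*sqrt(6)/297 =0.53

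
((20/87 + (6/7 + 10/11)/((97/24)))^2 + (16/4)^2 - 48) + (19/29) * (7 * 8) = 2167968960760/422243938809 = 5.13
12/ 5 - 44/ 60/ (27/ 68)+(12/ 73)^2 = 1252016/ 2158245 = 0.58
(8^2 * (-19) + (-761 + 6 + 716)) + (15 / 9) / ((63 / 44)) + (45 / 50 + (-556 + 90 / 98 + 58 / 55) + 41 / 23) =-1208456395 / 669438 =-1805.18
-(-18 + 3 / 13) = 231 / 13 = 17.77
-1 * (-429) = 429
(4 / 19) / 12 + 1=58 / 57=1.02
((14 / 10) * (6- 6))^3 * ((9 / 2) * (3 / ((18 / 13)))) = 0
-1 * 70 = -70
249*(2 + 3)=1245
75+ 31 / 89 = 6706 / 89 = 75.35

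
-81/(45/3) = -27/5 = -5.40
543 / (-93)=-181 / 31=-5.84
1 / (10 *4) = 1 / 40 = 0.02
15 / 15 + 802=803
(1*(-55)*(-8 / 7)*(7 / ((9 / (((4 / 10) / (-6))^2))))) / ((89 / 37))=3256 / 36045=0.09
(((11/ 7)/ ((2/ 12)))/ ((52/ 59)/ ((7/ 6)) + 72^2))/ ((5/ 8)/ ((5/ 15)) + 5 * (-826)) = -118/ 267865775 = -0.00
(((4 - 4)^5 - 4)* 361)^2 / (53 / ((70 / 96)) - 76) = -18244940 / 29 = -629135.86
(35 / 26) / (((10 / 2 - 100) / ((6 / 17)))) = -21 / 4199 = -0.01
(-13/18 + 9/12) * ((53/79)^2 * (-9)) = -2809/24964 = -0.11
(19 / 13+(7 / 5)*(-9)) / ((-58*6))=181 / 5655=0.03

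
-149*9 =-1341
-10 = -10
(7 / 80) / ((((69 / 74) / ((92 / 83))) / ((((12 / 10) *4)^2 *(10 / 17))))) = 49728 / 35275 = 1.41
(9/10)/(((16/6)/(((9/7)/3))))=81/560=0.14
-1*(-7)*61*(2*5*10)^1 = 42700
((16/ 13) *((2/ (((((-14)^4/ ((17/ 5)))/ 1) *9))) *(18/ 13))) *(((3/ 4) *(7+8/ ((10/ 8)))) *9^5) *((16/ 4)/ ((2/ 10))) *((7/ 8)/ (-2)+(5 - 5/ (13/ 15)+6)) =201165121701/ 105499940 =1906.78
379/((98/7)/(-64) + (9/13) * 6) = 157664/1637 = 96.31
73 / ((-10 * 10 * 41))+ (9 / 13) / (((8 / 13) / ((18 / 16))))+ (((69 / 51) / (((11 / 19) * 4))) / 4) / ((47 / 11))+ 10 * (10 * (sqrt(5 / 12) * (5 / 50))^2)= 267104329 / 157243200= 1.70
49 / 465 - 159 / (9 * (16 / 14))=-57113 / 3720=-15.35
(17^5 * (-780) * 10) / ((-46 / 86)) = 476220037800 / 23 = 20705219034.78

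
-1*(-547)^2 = -299209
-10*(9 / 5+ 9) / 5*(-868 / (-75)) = -31248 / 125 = -249.98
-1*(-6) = 6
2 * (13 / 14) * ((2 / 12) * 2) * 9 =5.57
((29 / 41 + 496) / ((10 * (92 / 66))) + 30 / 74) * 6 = 15089139 / 69782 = 216.23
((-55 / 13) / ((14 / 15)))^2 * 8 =1361250 / 8281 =164.38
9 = 9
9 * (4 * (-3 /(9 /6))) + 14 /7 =-70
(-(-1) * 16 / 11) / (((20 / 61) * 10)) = 122 / 275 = 0.44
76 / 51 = 1.49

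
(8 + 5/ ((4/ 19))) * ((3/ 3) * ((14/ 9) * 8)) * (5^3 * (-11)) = -4889500/ 9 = -543277.78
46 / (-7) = -46 / 7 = -6.57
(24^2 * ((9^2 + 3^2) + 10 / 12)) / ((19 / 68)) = 3557760 / 19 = 187250.53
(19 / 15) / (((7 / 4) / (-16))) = -1216 / 105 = -11.58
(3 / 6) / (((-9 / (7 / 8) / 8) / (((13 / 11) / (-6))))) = 91 / 1188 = 0.08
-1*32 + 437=405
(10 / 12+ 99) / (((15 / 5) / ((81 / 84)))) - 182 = -8395 / 56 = -149.91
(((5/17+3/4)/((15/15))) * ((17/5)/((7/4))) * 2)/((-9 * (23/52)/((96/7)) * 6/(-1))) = 118144/50715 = 2.33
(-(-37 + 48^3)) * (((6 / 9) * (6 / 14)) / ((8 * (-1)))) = 110555 / 28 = 3948.39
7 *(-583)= -4081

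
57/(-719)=-57/719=-0.08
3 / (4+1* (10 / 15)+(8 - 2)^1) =9 / 32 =0.28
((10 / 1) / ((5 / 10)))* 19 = 380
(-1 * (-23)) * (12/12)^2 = 23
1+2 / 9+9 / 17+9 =1645 / 153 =10.75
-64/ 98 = -32/ 49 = -0.65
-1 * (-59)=59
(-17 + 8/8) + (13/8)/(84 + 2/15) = -161341/10096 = -15.98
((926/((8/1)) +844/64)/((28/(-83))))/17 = -171229/7616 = -22.48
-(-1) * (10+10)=20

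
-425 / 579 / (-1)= 425 / 579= 0.73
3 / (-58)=-3 / 58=-0.05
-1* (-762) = 762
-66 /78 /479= -11 /6227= -0.00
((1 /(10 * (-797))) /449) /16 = -1 /57256480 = -0.00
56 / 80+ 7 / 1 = 77 / 10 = 7.70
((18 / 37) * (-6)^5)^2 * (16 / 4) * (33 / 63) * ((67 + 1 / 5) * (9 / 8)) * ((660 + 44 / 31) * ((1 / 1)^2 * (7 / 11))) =202454131398672384 / 212195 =954094730783.82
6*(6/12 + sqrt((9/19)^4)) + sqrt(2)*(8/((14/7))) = 1569/361 + 4*sqrt(2) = 10.00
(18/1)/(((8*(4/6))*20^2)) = 27/3200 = 0.01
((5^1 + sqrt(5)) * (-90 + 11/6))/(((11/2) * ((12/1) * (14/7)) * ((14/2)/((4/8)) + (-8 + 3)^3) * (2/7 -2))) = -18515/1054944 -3703 * sqrt(5)/1054944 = -0.03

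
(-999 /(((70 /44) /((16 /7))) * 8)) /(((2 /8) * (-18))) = 9768 /245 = 39.87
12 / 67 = 0.18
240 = 240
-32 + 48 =16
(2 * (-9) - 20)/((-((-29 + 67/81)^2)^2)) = 817887699/13559153105288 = 0.00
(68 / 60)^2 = 289 / 225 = 1.28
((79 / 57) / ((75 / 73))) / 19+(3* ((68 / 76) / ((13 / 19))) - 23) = -19.01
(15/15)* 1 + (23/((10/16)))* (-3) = -109.40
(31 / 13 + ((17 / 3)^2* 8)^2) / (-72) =-69491983 / 75816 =-916.59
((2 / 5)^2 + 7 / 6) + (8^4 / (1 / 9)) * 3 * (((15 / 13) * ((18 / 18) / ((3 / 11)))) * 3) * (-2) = -5474301413 / 1950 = -2807334.06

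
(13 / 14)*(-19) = -247 / 14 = -17.64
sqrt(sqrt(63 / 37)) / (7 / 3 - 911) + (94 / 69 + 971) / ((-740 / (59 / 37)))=-3958487 / 1889220 - 3 * sqrt(3) * 37^(3 / 4) * 7^(1 / 4) / 100862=-2.10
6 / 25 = 0.24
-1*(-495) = 495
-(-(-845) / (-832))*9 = 585 / 64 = 9.14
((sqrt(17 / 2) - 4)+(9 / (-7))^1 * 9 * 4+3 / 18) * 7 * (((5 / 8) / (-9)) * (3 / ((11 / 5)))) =52625 / 1584 - 175 * sqrt(34) / 528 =31.29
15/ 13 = 1.15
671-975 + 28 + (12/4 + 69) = -204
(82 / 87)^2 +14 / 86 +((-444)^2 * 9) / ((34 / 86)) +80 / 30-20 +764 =24834545669219 / 5532939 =4488490.78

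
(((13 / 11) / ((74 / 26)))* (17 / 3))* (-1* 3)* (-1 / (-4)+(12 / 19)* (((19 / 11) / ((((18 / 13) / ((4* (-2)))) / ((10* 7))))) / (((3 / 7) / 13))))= 94471.47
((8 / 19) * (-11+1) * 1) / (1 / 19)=-80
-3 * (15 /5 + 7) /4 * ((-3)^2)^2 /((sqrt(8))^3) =-1215 * sqrt(2) /64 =-26.85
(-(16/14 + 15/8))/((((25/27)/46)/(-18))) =944541/350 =2698.69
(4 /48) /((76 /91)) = 91 /912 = 0.10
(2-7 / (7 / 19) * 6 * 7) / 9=-796 / 9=-88.44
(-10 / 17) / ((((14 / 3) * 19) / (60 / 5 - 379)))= 5505 / 2261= 2.43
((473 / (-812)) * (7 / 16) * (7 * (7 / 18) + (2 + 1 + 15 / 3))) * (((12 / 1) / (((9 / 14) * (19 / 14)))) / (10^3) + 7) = -4561985197 / 238032000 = -19.17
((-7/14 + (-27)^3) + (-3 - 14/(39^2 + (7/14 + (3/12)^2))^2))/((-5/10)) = 23335551258493/592679025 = 39373.00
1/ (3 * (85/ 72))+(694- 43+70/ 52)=1442309/ 2210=652.63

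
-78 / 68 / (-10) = 0.11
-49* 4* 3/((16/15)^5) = -111628125/262144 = -425.83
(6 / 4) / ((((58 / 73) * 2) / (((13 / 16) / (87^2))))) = 949 / 9365376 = 0.00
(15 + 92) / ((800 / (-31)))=-3317 / 800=-4.15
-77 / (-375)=0.21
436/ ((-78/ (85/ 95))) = -3706/ 741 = -5.00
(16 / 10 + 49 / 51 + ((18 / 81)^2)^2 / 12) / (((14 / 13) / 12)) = 111401498 / 3903795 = 28.54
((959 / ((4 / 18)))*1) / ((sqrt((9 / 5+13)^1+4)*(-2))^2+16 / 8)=43155 / 772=55.90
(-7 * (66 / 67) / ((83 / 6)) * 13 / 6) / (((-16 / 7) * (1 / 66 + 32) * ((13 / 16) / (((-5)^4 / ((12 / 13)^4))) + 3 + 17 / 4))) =952527200625 / 467968907292937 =0.00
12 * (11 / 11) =12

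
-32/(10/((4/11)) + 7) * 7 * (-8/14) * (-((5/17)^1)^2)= -6400/19941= -0.32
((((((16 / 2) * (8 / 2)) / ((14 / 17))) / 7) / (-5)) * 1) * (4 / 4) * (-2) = 544 / 245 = 2.22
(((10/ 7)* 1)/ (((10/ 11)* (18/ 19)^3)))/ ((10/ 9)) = 75449/ 45360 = 1.66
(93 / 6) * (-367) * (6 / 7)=-34131 / 7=-4875.86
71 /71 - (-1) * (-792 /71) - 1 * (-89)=5598 /71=78.85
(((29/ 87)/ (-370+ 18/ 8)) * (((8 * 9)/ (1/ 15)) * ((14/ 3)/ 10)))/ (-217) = 96/ 45601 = 0.00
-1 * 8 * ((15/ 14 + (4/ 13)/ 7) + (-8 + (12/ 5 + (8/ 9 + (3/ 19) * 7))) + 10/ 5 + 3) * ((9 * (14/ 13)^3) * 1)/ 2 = -306159056/ 2713295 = -112.84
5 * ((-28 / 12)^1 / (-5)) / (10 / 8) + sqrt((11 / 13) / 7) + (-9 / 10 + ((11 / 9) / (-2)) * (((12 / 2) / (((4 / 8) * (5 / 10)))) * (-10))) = sqrt(1001) / 91 + 4429 / 30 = 147.98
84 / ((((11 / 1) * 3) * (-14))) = -2 / 11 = -0.18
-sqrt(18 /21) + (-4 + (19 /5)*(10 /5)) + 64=338 /5-sqrt(42) /7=66.67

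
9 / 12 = 3 / 4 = 0.75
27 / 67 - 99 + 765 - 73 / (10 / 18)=179226 / 335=535.00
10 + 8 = 18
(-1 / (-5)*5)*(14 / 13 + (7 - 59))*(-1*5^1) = 3310 / 13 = 254.62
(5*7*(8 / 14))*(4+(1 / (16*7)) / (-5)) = 79.96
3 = 3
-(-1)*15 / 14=15 / 14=1.07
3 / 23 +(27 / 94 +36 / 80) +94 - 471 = -8131981 / 21620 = -376.13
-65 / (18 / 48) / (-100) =26 / 15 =1.73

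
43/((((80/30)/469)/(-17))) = -1028517/8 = -128564.62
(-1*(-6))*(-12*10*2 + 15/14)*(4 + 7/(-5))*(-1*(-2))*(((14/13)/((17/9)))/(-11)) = 72252/187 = 386.37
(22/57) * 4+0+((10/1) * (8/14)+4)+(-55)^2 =1211467/399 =3036.26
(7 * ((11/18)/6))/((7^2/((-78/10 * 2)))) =-143/630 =-0.23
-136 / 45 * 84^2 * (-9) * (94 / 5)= 90203904 / 25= 3608156.16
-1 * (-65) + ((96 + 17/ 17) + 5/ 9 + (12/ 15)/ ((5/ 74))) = 39239/ 225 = 174.40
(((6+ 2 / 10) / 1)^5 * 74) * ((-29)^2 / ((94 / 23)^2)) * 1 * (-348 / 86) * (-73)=2992981096094494893 / 296834375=10083000313.20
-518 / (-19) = 518 / 19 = 27.26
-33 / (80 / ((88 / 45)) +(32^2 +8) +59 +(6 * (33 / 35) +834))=-12705 / 759053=-0.02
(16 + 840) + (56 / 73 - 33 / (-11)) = 859.77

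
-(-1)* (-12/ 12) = -1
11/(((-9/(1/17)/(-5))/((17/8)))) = 55/72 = 0.76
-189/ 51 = -63/ 17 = -3.71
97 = 97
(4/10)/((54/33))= 11/45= 0.24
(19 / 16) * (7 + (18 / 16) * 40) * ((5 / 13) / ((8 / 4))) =95 / 8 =11.88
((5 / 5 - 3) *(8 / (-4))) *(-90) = -360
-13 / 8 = -1.62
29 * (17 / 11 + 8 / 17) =10933 / 187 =58.47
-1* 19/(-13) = 19/13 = 1.46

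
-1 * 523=-523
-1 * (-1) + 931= 932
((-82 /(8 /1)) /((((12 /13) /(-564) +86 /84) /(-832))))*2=437691072 /26231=16686.02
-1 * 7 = -7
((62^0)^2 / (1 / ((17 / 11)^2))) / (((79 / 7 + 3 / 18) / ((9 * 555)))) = 1638630 / 1573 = 1041.72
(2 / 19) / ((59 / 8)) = 0.01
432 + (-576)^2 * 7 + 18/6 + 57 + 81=2323005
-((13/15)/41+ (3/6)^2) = -667/2460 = -0.27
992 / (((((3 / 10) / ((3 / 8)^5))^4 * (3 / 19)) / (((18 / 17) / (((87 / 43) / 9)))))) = 6132624203064375 / 555068654073413632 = 0.01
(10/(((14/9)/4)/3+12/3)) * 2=1080/223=4.84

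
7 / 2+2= 11 / 2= 5.50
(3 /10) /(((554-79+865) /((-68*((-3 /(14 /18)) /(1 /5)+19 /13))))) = 0.27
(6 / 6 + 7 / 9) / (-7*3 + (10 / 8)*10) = -32 / 153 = -0.21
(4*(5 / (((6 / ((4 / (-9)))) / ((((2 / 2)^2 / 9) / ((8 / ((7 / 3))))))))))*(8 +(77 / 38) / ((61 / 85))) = -292705 / 563274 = -0.52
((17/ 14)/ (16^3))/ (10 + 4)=17/ 802816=0.00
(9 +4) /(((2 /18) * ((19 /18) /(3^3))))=56862 /19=2992.74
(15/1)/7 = 15/7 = 2.14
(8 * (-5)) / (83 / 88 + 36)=-3520 / 3251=-1.08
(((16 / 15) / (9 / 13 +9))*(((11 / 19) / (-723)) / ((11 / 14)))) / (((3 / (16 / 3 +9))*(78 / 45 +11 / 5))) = -8944 / 65649123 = -0.00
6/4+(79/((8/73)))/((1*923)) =16843/7384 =2.28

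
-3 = -3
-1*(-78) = 78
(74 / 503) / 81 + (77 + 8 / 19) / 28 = 59972321 / 21675276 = 2.77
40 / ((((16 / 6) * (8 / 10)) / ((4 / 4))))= 18.75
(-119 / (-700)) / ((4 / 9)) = 153 / 400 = 0.38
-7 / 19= -0.37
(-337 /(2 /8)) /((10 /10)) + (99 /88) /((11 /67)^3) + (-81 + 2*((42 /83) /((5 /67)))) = -1161.22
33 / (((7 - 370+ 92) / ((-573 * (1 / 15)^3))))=2101 / 101625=0.02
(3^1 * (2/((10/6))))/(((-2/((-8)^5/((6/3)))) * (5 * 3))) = 49152/25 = 1966.08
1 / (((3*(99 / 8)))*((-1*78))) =-4 / 11583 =-0.00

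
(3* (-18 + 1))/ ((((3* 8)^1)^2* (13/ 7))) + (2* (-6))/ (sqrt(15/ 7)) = -4* sqrt(105)/ 5-119/ 2496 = -8.25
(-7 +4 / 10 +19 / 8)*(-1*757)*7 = 895531 / 40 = 22388.28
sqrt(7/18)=sqrt(14)/6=0.62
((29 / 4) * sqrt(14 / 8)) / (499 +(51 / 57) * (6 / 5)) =2755 * sqrt(7) / 380056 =0.02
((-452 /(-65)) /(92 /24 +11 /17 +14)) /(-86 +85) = -46104 /122525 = -0.38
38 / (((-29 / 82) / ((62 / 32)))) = -24149 / 116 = -208.18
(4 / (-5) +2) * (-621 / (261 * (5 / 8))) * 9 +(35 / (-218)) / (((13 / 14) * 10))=-84511397 / 2054650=-41.13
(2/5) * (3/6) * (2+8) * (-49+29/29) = -96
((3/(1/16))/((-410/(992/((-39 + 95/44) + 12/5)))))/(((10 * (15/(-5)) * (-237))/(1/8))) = 21824/368128545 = 0.00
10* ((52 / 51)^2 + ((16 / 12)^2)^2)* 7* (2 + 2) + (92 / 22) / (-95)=28767355186 / 24462405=1175.98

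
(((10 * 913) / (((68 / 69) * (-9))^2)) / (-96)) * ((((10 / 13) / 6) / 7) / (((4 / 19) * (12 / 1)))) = -229414075 / 26176131072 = -0.01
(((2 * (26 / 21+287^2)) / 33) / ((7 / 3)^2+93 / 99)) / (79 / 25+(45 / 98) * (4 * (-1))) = 302710625 / 512236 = 590.96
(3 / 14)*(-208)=-312 / 7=-44.57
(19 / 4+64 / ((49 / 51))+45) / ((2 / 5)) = 114035 / 392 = 290.91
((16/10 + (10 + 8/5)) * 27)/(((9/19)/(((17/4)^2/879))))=181203/11720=15.46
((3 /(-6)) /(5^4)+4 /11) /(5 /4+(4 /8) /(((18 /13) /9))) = 1663 /20625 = 0.08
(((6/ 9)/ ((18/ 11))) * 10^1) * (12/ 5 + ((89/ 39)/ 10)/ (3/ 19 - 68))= 13252943/ 1357317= 9.76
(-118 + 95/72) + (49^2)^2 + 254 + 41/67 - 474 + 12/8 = 27807786065/4824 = 5764466.43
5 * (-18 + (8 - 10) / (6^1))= -275 / 3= -91.67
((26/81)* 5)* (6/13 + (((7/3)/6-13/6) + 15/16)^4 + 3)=110679208865/17414258688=6.36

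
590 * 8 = 4720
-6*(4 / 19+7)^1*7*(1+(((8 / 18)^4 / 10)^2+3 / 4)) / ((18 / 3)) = -7224378800849 / 81788769900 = -88.33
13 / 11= 1.18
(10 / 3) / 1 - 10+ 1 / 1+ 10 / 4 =-19 / 6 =-3.17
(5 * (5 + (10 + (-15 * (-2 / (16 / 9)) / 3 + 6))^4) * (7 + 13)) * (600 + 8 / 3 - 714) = -1246607016725 / 512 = -2434779329.54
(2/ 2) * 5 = 5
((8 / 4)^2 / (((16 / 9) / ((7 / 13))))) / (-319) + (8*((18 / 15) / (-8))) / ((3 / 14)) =-464779 / 82940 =-5.60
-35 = -35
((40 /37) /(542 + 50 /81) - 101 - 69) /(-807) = 34556855 /164045346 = 0.21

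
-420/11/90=-14/33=-0.42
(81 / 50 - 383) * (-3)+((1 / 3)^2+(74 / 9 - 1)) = 1151.47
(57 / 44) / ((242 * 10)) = 57 / 106480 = 0.00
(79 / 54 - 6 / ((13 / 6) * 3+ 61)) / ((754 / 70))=2597 / 20358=0.13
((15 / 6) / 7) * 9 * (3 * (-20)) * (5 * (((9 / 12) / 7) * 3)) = -30375 / 98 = -309.95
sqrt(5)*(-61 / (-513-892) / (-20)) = -61*sqrt(5) / 28100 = -0.00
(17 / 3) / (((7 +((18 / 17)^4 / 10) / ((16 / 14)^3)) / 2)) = 908708480 / 568012389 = 1.60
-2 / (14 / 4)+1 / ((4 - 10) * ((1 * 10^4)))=-240007 / 420000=-0.57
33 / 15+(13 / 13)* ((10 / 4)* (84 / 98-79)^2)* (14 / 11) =7481072 / 385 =19431.36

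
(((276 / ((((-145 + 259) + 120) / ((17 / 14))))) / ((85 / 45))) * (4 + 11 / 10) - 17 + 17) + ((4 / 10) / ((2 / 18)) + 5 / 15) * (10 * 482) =51767717 / 2730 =18962.53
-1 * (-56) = 56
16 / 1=16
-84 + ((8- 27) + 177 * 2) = 251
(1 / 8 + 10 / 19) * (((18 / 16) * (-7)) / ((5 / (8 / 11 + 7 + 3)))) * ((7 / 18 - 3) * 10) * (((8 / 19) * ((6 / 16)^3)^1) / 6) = 1572291 / 1478656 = 1.06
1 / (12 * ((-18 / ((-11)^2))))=-121 / 216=-0.56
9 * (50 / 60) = 15 / 2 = 7.50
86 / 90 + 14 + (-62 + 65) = 808 / 45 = 17.96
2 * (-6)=-12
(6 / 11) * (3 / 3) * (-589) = -3534 / 11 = -321.27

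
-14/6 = -7/3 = -2.33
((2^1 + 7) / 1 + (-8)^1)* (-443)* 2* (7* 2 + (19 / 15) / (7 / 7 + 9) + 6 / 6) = -1005167 / 75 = -13402.23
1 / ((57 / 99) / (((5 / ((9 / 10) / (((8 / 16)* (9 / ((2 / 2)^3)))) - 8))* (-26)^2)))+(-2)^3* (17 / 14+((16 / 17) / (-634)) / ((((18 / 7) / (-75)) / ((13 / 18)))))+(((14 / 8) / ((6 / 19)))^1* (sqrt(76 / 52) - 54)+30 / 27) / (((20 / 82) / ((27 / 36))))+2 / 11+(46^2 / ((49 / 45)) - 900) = -151614546613433 / 238415395680+5453* sqrt(247) / 4160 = -615.32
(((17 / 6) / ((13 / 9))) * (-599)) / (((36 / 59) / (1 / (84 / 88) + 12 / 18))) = -600797 / 182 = -3301.08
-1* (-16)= 16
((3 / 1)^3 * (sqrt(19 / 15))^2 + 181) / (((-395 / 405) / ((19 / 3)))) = -551988 / 395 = -1397.44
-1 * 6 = -6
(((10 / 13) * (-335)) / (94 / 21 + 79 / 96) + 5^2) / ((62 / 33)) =-12032625 / 956722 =-12.58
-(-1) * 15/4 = 15/4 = 3.75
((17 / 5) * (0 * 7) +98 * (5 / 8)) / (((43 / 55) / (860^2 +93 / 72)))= 239187057725 / 4128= 57942601.19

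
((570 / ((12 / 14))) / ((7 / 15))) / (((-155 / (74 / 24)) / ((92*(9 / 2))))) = -727605 / 62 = -11735.56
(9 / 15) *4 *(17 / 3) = 68 / 5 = 13.60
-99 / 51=-1.94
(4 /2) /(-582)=-1 /291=-0.00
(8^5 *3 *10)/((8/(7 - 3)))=491520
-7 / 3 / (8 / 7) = -49 / 24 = -2.04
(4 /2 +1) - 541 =-538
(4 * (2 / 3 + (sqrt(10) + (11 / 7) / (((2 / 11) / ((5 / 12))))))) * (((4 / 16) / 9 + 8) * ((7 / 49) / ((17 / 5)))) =85 * sqrt(10) / 63 + 20315 / 3528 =10.02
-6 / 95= -0.06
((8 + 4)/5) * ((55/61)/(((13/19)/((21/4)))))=16.60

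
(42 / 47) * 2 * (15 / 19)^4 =4252500 / 6125087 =0.69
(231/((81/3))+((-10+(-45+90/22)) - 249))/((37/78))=-749944/1221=-614.20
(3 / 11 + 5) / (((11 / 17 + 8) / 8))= 7888 / 1617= 4.88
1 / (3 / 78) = 26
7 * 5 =35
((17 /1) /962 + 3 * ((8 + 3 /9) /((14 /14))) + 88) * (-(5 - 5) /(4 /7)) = 0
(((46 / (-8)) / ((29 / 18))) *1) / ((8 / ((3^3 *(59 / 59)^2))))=-5589 / 464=-12.05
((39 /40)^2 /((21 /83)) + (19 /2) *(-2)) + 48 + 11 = 490081 /11200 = 43.76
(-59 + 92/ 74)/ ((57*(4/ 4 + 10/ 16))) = -17096/ 27417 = -0.62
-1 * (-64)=64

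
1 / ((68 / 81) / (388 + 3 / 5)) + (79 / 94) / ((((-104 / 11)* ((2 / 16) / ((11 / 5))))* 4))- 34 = 178033203 / 415480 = 428.50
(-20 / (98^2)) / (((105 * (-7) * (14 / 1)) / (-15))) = -5 / 1647086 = -0.00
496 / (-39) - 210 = -222.72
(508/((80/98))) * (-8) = -24892/5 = -4978.40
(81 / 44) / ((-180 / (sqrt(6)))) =-9 * sqrt(6) / 880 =-0.03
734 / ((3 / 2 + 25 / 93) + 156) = 136524 / 29345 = 4.65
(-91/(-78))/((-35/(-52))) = 26/15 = 1.73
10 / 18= 5 / 9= 0.56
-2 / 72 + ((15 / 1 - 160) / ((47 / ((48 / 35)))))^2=69647663 / 3896676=17.87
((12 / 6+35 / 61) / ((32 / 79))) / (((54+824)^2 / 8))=12403 / 188095696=0.00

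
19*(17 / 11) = 323 / 11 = 29.36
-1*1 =-1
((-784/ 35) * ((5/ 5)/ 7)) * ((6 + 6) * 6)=-1152/ 5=-230.40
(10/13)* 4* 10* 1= 400/13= 30.77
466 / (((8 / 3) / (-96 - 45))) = -24639.75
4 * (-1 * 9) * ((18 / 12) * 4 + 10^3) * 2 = -72432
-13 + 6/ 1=-7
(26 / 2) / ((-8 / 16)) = -26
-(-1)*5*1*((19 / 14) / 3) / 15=19 / 126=0.15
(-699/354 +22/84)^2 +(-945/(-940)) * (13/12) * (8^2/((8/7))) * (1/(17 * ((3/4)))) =9465036778/1226561679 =7.72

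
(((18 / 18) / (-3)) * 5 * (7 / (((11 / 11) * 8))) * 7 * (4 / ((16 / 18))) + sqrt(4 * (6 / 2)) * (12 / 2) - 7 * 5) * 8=-1295 / 2 + 96 * sqrt(3)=-481.22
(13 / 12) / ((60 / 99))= 143 / 80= 1.79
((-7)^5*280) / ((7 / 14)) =-9411920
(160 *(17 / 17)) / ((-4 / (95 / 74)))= -1900 / 37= -51.35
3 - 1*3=0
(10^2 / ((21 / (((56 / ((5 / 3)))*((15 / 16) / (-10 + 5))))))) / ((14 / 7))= -15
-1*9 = -9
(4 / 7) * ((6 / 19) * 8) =192 / 133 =1.44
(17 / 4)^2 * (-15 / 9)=-30.10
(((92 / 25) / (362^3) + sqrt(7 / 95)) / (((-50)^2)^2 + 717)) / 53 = 23 / 98222602116887050 + sqrt(665) / 31472360095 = 0.00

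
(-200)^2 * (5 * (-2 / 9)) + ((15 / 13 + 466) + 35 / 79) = -406478002 / 9243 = -43976.85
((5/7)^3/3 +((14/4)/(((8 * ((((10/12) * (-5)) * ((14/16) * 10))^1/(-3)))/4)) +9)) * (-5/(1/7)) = -324.29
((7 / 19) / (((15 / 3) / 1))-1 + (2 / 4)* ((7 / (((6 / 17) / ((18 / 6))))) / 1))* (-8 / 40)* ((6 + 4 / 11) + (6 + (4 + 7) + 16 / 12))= -142.37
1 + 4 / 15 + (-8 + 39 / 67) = -6182 / 1005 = -6.15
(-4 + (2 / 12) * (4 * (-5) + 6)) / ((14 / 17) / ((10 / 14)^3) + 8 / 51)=-40375 / 15406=-2.62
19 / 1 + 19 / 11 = 228 / 11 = 20.73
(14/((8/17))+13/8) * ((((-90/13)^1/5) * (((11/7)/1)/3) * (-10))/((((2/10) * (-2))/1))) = -207075/364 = -568.89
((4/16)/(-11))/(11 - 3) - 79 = -27809/352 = -79.00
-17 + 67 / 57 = -902 / 57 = -15.82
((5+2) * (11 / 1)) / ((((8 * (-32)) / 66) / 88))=-27951 / 16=-1746.94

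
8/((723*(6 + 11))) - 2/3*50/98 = -204458/602259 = -0.34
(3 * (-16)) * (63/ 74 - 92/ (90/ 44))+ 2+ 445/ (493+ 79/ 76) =44197997086/ 20838585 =2120.97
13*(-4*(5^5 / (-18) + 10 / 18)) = 80990 / 9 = 8998.89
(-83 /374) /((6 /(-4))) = 83 /561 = 0.15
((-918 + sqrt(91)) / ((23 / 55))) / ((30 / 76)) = -127908 / 23 + 418*sqrt(91) / 69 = -5503.43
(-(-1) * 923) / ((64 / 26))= 11999 / 32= 374.97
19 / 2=9.50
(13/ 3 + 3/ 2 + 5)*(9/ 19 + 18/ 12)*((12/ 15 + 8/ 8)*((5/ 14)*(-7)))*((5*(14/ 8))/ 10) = -102375/ 1216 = -84.19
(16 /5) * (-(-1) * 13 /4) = 52 /5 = 10.40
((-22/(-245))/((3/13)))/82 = 143/30135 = 0.00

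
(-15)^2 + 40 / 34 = 3845 / 17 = 226.18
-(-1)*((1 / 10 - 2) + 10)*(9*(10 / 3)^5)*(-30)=-900000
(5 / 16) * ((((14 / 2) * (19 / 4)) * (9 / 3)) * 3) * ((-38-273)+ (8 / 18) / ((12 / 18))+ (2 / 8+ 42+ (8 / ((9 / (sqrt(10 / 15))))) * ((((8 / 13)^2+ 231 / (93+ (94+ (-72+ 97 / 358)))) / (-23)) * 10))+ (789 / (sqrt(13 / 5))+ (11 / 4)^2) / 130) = -667318323 / 26624-27625845625 * sqrt(6) / 962428974+ 944433 * sqrt(65) / 21632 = -24782.86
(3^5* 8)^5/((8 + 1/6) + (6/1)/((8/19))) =333167437850738688/269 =1238540661155162.41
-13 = -13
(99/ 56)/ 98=99/ 5488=0.02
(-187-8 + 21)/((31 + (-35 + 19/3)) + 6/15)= -2610/41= -63.66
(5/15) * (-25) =-8.33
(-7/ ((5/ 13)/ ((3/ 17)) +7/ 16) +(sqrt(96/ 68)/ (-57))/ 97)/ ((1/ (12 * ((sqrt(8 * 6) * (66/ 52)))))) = -266112 * sqrt(3)/ 1633 - 1584 * sqrt(34)/ 407303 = -282.28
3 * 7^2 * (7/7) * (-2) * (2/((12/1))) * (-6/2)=147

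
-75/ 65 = -15/ 13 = -1.15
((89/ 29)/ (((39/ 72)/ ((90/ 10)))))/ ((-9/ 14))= -29904/ 377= -79.32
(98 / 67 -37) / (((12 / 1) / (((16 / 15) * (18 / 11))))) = -19048 / 3685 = -5.17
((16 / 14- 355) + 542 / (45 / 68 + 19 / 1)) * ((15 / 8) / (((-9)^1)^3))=727085 / 866376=0.84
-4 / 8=-1 / 2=-0.50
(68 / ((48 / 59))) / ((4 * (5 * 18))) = 1003 / 4320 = 0.23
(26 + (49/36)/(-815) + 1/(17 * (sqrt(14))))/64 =sqrt(14)/15232 + 762791/1877760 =0.41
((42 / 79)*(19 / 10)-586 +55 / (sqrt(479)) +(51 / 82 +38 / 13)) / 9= -64.33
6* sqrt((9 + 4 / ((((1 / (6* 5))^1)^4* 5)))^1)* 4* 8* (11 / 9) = 704* sqrt(72001) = 188904.33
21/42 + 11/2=6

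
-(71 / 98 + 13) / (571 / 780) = -524550 / 27979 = -18.75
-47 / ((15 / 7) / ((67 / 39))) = -22043 / 585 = -37.68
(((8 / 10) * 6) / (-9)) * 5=-8 / 3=-2.67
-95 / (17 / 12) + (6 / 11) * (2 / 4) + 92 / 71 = -869515 / 13277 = -65.49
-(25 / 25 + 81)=-82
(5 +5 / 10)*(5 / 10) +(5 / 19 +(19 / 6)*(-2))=-757 / 228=-3.32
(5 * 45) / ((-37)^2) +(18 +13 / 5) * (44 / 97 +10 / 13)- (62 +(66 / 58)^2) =-275411728516 / 7259129345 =-37.94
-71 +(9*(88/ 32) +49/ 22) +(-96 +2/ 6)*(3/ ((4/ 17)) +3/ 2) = -15480/ 11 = -1407.27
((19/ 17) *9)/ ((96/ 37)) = 3.88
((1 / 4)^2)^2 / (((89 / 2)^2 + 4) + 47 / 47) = 1 / 508224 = 0.00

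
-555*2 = -1110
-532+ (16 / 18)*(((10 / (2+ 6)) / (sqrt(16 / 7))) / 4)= -532+ 5*sqrt(7) / 72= -531.82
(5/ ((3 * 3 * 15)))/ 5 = 1/ 135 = 0.01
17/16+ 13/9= 361/144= 2.51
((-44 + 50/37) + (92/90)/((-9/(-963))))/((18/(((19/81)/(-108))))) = -263872/32772195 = -0.01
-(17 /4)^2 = -289 /16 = -18.06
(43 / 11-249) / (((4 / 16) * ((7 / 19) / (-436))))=89334656 / 77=1160190.34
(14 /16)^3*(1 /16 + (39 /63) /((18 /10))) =60221 /221184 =0.27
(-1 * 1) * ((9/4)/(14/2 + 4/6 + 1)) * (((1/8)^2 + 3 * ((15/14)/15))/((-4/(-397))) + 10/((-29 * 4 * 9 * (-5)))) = -32020341/5404672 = -5.92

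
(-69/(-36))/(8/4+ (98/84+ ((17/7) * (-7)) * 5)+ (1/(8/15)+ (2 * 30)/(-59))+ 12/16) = -2714/113599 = -0.02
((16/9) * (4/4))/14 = 8/63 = 0.13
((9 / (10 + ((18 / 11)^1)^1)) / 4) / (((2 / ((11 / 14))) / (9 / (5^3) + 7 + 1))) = 1098801 / 1792000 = 0.61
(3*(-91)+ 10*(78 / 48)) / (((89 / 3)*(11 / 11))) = -3081 / 356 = -8.65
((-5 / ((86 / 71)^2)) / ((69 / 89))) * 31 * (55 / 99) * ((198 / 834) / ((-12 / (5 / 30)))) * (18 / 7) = 0.64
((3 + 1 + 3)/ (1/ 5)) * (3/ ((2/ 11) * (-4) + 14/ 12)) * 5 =34650/ 29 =1194.83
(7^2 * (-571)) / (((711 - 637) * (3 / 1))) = -126.03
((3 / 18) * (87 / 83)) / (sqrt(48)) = 29 * sqrt(3) / 1992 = 0.03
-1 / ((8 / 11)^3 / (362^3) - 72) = 7892485271 / 568258939448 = 0.01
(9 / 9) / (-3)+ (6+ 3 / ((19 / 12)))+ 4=659 / 57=11.56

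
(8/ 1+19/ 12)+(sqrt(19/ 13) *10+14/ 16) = 251/ 24+10 *sqrt(247)/ 13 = 22.55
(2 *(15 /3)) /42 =5 /21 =0.24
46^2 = 2116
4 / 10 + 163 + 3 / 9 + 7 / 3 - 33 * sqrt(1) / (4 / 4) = 1996 / 15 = 133.07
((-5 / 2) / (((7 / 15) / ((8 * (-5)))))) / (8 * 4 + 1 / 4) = 2000 / 301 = 6.64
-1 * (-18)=18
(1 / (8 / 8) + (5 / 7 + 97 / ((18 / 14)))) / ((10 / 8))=19444 / 315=61.73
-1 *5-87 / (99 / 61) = -1934 / 33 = -58.61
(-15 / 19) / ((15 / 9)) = -9 / 19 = -0.47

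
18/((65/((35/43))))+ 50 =28076/559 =50.23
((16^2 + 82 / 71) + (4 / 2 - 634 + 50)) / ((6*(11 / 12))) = -46128 / 781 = -59.06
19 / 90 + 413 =37189 / 90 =413.21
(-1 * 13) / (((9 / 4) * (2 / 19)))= -494 / 9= -54.89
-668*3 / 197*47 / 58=-47094 / 5713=-8.24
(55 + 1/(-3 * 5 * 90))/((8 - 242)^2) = 74249/73920600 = 0.00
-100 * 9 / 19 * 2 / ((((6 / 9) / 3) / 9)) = -72900 / 19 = -3836.84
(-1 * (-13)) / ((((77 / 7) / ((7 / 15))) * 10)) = 91 / 1650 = 0.06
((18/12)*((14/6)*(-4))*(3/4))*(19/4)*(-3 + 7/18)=6251/48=130.23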